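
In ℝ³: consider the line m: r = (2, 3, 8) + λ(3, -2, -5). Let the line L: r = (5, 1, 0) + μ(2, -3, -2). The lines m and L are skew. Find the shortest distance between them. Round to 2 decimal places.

Common perpendicular direction n = (3, -2, -5) × (2, -3, -2) = (-11, -4, -5).
With w = (5, 1, 0) − (2, 3, 8) = (3, -2, -8), w · n = 15.
Distance = |w · n| / |n| = |15| / √162 ≈ 1.18.

1.18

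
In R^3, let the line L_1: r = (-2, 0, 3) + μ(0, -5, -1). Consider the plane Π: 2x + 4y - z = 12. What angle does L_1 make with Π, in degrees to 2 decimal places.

54.40

sin θ = |n·v| / (|n||v|) = |-19| / (√21 · √26) = 0.81312.
θ ≈ 54.40°.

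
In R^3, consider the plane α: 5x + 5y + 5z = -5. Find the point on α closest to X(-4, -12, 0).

Foot = X − λn with λ = (n·X − d)/|n|² = (-80 − (-5))/75 = -1.
Foot = (-4, -12, 0) − (-1)·(5, 5, 5) = (1, -7, 5).

(1, -7, 5)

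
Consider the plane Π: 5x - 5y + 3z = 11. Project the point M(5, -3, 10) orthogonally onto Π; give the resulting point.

Foot = M − λn with λ = (n·M − d)/|n|² = (70 − 11)/59 = 1.
Foot = (5, -3, 10) − 1·(5, -5, 3) = (0, 2, 7).

(0, 2, 7)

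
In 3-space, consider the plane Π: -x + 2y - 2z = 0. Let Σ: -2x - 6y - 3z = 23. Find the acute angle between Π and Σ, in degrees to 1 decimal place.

79.0

cos θ = |n₁·n₂| / (|n₁||n₂|) = |-4| / (√9 · √49).
θ = arccos(0.19048) ≈ 79.0°.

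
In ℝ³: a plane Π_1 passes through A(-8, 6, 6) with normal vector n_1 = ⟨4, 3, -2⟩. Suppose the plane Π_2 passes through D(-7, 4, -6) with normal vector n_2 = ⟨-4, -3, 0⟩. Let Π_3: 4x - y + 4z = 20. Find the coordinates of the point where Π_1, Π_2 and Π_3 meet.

Π_1: n_1·r = n_1·A gives 4x + 3y - 2z = -26.
Π_2: n_2·r = n_2·D gives -4x - 3y = 16.
Solving the 3×3 linear system 4x + 3y - 2z = -26, -4x - 3y = 16, 4x - y + 4z = 20 (e.g. by elimination or Cramer's rule, determinant = -32) gives (-1, -4, 5).

(-1, -4, 5)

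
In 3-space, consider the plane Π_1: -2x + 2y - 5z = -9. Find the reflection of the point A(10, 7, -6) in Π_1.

λ = (n·A − d)/|n|² = (24 − (-9))/33 = 1.
Reflection = A − 2λn = (10, 7, -6) − 2·(-2, 2, -5) = (14, 3, 4).

(14, 3, 4)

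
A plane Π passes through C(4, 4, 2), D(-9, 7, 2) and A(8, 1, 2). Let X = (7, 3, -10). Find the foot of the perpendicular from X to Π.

(7, 3, 2)

CD = (-13, 3, 0), CA = (4, -3, 0); a normal to Π is CD × CA = (0, 0, 27).
Using C: Π has equation 27z = 54.
Foot = X − λn with λ = (n·X − d)/|n|² = (-270 − 54)/729 = -4/9.
Foot = (7, 3, -10) − (-4/9)·(0, 0, 27) = (7, 3, 2).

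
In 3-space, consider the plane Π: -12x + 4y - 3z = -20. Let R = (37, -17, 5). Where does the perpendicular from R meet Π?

(1, -5, -4)

Foot = R − λn with λ = (n·R − d)/|n|² = (-527 − (-20))/169 = -3.
Foot = (37, -17, 5) − (-3)·(-12, 4, -3) = (1, -5, -4).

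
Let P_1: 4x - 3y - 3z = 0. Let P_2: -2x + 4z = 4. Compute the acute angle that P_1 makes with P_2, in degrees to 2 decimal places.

39.92

cos θ = |n₁·n₂| / (|n₁||n₂|) = |-20| / (√34 · √20).
θ = arccos(0.76696) ≈ 39.92°.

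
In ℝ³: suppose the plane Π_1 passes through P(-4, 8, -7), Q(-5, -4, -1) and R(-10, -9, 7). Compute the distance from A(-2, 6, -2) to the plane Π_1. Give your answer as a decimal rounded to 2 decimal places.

4.09

PQ = (-1, -12, 6), PR = (-6, -17, 14); a normal to Π_1 is PQ × PR = (-66, -22, -55).
Using P: Π_1 has equation -66x - 22y - 55z = 473.
n·A − d = (-66)·(-2) + (-22)·(6) + (-55)·(-2) − 473 = -363; |n| = √7865.
Distance = |-363| / √7865 = 363/√7865 ≈ 4.09.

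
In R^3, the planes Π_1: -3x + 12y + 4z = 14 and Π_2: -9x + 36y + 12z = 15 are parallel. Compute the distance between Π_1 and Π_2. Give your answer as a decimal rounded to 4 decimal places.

Rescale Π_2 by 1/3: -3x + 12y + 4z = 5. Then distance = |14 − 5| / √169 ≈ 0.6923.

0.6923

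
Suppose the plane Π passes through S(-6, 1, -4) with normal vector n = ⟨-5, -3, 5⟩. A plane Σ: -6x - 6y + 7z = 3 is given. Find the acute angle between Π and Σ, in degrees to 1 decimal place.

10.8

Π: n·r = n·S gives -5x - 3y + 5z = 7.
cos θ = |n₁·n₂| / (|n₁||n₂|) = |83| / (√59 · √121).
θ = arccos(0.98233) ≈ 10.8°.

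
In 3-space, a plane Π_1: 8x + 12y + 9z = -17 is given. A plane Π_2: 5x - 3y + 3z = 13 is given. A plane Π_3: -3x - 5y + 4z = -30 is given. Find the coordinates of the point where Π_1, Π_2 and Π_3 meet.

(5, -1, -5)

Solving the 3×3 linear system 8x + 12y + 9z = -17, 5x - 3y + 3z = 13, -3x - 5y + 4z = -30 (e.g. by elimination or Cramer's rule, determinant = -630) gives (5, -1, -5).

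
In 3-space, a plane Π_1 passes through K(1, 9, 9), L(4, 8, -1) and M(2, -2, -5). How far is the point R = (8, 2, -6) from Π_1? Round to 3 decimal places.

KL = (3, -1, -10), KM = (1, -11, -14); a normal to Π_1 is KL × KM = (-96, 32, -32).
Using K: Π_1 has equation -96x + 32y - 32z = -96.
n·R − d = (-96)·(8) + (32)·(2) + (-32)·(-6) − (-96) = -416; |n| = √11264.
Distance = |-416| / √11264 = 416/√11264 ≈ 3.920.

3.920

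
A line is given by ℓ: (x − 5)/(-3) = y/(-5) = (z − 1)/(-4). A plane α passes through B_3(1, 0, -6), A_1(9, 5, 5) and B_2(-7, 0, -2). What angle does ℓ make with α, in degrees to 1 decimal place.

24.8

ℓ has direction (-3, -5, -4) through (5, 0, 1).
B_3A_1 = (8, 5, 11), B_3B_2 = (-8, 0, 4); a normal to α is B_3A_1 × B_3B_2 = (20, -120, 40).
Using B_3: α has equation 20x - 120y + 40z = -220.
sin θ = |n·v| / (|n||v|) = |380| / (√16400 · √50) = 0.41964.
θ ≈ 24.8°.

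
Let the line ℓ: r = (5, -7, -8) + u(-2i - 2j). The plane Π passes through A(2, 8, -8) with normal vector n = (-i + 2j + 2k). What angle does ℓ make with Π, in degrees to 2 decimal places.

Π: n·r = n·A gives -x + 2y + 2z = -2.
sin θ = |n·v| / (|n||v|) = |-2| / (√9 · √8) = 0.23570.
θ ≈ 13.63°.

13.63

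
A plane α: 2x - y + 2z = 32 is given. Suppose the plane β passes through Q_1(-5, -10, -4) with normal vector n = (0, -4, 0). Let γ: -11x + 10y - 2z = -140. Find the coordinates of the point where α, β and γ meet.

β: n·r = n·Q_1 gives -4y = 40.
Solving the 3×3 linear system 2x - y + 2z = 32, -4y = 40, -11x + 10y - 2z = -140 (e.g. by elimination or Cramer's rule, determinant = -72) gives (2, -10, 9).

(2, -10, 9)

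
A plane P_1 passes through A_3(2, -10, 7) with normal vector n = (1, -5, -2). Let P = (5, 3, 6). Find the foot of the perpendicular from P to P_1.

P_1: n·r = n·A_3 gives x - 5y - 2z = 38.
Foot = P − λn with λ = (n·P − d)/|n|² = (-22 − 38)/30 = -2.
Foot = (5, 3, 6) − (-2)·(1, -5, -2) = (7, -7, 2).

(7, -7, 2)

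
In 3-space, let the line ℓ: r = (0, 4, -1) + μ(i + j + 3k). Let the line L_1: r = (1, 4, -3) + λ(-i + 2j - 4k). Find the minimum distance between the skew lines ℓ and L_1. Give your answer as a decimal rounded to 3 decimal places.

Common perpendicular direction n = (1, 1, 3) × (-1, 2, -4) = (-10, 1, 3).
With w = (1, 4, -3) − (0, 4, -1) = (1, 0, -2), w · n = -16.
Distance = |w · n| / |n| = |-16| / √110 ≈ 1.526.

1.526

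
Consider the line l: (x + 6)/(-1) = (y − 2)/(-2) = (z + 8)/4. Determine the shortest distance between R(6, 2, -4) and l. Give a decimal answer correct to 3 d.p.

l has direction (-1, -2, 4) through (-6, 2, -8).
Taking (-6, 2, -8) on l with direction v = (-1, -2, 4): w = R − (-6, 2, -8) = (12, 0, 4), and w × v = (8, -52, -24).
Distance = |w × v| / |v| = √3344 / √21 ≈ 12.619.

12.619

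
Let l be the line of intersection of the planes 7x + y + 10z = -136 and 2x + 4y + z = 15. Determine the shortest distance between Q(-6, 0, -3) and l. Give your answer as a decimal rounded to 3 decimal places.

11.784

Direction of l: (7, 1, 10) × (2, 4, 1) = (-39, 13, 26).
A point on l: solving the two plane equations with x = -11 gives (-11, 11, -7).
Taking (-11, 11, -7) on l with direction v = (-39, 13, 26): w = Q − (-11, 11, -7) = (5, -11, 4), and w × v = (-338, -286, -364).
Distance = |w × v| / |v| = √328536 / √2366 ≈ 11.784.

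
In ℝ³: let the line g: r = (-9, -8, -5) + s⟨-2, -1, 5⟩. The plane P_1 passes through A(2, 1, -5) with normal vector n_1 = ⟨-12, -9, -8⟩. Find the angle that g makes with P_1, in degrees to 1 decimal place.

P_1: n_1·r = n_1·A gives -12x - 9y - 8z = 7.
sin θ = |n·v| / (|n||v|) = |-7| / (√289 · √30) = 0.07518.
θ ≈ 4.3°.

4.3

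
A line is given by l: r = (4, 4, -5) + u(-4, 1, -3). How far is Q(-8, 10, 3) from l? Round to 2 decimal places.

Taking (4, 4, -5) on l with direction v = (-4, 1, -3): w = Q − (4, 4, -5) = (-12, 6, 8), and w × v = (-26, -68, 12).
Distance = |w × v| / |v| = √5444 / √26 ≈ 14.47.

14.47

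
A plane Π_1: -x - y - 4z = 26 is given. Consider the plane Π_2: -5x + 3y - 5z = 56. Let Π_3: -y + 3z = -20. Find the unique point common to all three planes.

Solving the 3×3 linear system -x - y - 4z = 26, -5x + 3y - 5z = 56, -y + 3z = -20 (e.g. by elimination or Cramer's rule, determinant = -39) gives (-4, 2, -6).

(-4, 2, -6)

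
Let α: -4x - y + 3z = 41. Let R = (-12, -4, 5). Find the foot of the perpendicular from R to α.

(-8, -3, 2)

Foot = R − λn with λ = (n·R − d)/|n|² = (67 − 41)/26 = 1.
Foot = (-12, -4, 5) − 1·(-4, -1, 3) = (-8, -3, 2).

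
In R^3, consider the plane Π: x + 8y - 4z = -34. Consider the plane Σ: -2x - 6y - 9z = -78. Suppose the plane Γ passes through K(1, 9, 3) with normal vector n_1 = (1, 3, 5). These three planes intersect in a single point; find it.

Γ: n_1·r = n_1·K gives x + 3y + 5z = 43.
Solving the 3×3 linear system x + 8y - 4z = -34, -2x - 6y - 9z = -78, x + 3y + 5z = 43 (e.g. by elimination or Cramer's rule, determinant = 5) gives (6, -1, 8).

(6, -1, 8)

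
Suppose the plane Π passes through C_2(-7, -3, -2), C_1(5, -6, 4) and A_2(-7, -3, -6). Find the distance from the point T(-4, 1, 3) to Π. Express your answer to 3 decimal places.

C_2C_1 = (12, -3, 6), C_2A_2 = (0, 0, -4); a normal to Π is C_2C_1 × C_2A_2 = (12, 48, 0).
Using C_2: Π has equation 12x + 48y = -228.
n·T − d = (12)·(-4) + (48)·(1) + (0)·(3) − (-228) = 228; |n| = √2448.
Distance = |228| / √2448 = 228/√2448 ≈ 4.608.

4.608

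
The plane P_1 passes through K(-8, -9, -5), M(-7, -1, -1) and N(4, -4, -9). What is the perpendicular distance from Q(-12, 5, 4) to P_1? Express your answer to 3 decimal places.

KM = (1, 8, 4), KN = (12, 5, -4); a normal to P_1 is KM × KN = (-52, 52, -91).
Using K: P_1 has equation -52x + 52y - 91z = 403.
n·Q − d = (-52)·(-12) + (52)·(5) + (-91)·(4) − 403 = 117; |n| = √13689.
Distance = |117| / √13689 = 117/√13689 ≈ 1.000.

1.000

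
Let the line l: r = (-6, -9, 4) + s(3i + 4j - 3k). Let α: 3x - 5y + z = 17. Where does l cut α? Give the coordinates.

Substitute r = (-6, -9, 4) + t(3, 4, -3) into the plane: 31 + (-14)t = 17, so t = 1.
Intersection: (-6, -9, 4) + 1·(3, 4, -3) = (-3, -5, 1).

(-3, -5, 1)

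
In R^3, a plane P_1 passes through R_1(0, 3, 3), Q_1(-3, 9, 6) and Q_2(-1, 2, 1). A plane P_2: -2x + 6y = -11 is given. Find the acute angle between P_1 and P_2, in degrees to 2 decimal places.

R_1Q_1 = (-3, 6, 3), R_1Q_2 = (-1, -1, -2); a normal to P_1 is R_1Q_1 × R_1Q_2 = (-9, -9, 9).
Using R_1: P_1 has equation -9x - 9y + 9z = 0.
cos θ = |n₁·n₂| / (|n₁||n₂|) = |-36| / (√243 · √40).
θ = arccos(0.36515) ≈ 68.58°.

68.58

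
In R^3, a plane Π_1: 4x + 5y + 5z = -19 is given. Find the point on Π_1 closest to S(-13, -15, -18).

(-1, 0, -3)

Foot = S − λn with λ = (n·S − d)/|n|² = (-217 − (-19))/66 = -3.
Foot = (-13, -15, -18) − (-3)·(4, 5, 5) = (-1, 0, -3).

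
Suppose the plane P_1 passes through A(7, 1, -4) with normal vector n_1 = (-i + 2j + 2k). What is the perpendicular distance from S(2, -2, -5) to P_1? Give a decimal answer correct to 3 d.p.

1.000

P_1: n_1·r = n_1·A gives -x + 2y + 2z = -13.
n·S − d = (-1)·(2) + (2)·(-2) + (2)·(-5) − (-13) = -3; |n| = √9.
Distance = |-3| / √9 = 3/√9 ≈ 1.000.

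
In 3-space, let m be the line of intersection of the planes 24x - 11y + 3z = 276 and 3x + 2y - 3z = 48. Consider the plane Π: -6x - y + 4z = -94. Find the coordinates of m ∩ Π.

(10, -6, -10)

Direction of m: (24, -11, 3) × (3, 2, -3) = (27, 81, 81).
A point on m: solving the two plane equations with x = 13 gives (13, 3, -1).
Substitute r = (13, 3, -1) + t(27, 81, 81) into the plane: -85 + 81t = -94, so t = -1/9.
Intersection: (13, 3, -1) + (-1/9)·(27, 81, 81) = (10, -6, -10).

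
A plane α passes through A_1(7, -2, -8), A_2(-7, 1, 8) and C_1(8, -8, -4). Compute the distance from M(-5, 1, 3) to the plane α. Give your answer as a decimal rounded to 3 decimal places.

1.235

A_1A_2 = (-14, 3, 16), A_1C_1 = (1, -6, 4); a normal to α is A_1A_2 × A_1C_1 = (108, 72, 81).
Using A_1: α has equation 108x + 72y + 81z = -36.
n·M − d = (108)·(-5) + (72)·(1) + (81)·(3) − (-36) = -189; |n| = √23409.
Distance = |-189| / √23409 = 189/√23409 ≈ 1.235.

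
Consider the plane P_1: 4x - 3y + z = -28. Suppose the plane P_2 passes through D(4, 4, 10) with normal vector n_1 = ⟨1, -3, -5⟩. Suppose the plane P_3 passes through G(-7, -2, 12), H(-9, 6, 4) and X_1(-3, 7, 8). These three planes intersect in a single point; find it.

(-6, 4, 8)

P_2: n_1·r = n_1·D gives x - 3y - 5z = -58.
GH = (-2, 8, -8), GX_1 = (4, 9, -4); a normal to P_3 is GH × GX_1 = (40, -40, -50).
Using G: P_3 has equation 40x - 40y - 50z = -800.
Solving the 3×3 linear system 4x - 3y + z = -28, x - 3y - 5z = -58, 40x - 40y - 50z = -800 (e.g. by elimination or Cramer's rule, determinant = 330) gives (-6, 4, 8).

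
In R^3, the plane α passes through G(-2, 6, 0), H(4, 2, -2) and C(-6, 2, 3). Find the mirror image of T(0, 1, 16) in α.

GH = (6, -4, -2), GC = (-4, -4, 3); a normal to α is GH × GC = (-20, -10, -40).
Using G: α has equation -20x - 10y - 40z = -20.
λ = (n·T − d)/|n|² = (-650 − (-20))/2100 = -3/10.
Reflection = T − 2λn = (0, 1, 16) − (-3/5)·(-20, -10, -40) = (-12, -5, -8).

(-12, -5, -8)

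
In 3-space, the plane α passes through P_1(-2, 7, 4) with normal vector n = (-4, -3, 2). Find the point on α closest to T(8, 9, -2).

(0, 3, 2)

α: n·r = n·P_1 gives -4x - 3y + 2z = -5.
Foot = T − λn with λ = (n·T − d)/|n|² = (-63 − (-5))/29 = -2.
Foot = (8, 9, -2) − (-2)·(-4, -3, 2) = (0, 3, 2).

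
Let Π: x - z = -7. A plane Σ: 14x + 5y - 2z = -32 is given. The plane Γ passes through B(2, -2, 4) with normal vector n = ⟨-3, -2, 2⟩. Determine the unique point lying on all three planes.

(-4, 6, 3)

Γ: n·r = n·B gives -3x - 2y + 2z = 6.
Solving the 3×3 linear system x - z = -7, 14x + 5y - 2z = -32, -3x - 2y + 2z = 6 (e.g. by elimination or Cramer's rule, determinant = 19) gives (-4, 6, 3).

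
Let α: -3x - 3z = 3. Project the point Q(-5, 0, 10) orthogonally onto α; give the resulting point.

Foot = Q − λn with λ = (n·Q − d)/|n|² = (-15 − 3)/18 = -1.
Foot = (-5, 0, 10) − (-1)·(-3, 0, -3) = (-8, 0, 7).

(-8, 0, 7)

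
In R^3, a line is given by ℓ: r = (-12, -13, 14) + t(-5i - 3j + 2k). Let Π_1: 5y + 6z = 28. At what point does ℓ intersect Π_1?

(3, -4, 8)

Substitute r = (-12, -13, 14) + t(-5, -3, 2) into the plane: 19 + (-3)t = 28, so t = -3.
Intersection: (-12, -13, 14) + (-3)·(-5, -3, 2) = (3, -4, 8).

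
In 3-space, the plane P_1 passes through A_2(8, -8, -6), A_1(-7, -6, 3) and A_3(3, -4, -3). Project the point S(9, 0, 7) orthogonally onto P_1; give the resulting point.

A_2A_1 = (-15, 2, 9), A_2A_3 = (-5, 4, 3); a normal to P_1 is A_2A_1 × A_2A_3 = (-30, 0, -50).
Using A_2: P_1 has equation -30x - 50z = 60.
Foot = S − λn with λ = (n·S − d)/|n|² = (-620 − 60)/3400 = -1/5.
Foot = (9, 0, 7) − (-1/5)·(-30, 0, -50) = (3, 0, -3).

(3, 0, -3)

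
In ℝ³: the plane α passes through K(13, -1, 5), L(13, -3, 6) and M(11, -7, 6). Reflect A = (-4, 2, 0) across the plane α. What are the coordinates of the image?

(8, -4, -12)

KL = (0, -2, 1), KM = (-2, -6, 1); a normal to α is KL × KM = (4, -2, -4).
Using K: α has equation 4x - 2y - 4z = 34.
λ = (n·A − d)/|n|² = (-20 − 34)/36 = -3/2.
Reflection = A − 2λn = (-4, 2, 0) − (-3)·(4, -2, -4) = (8, -4, -12).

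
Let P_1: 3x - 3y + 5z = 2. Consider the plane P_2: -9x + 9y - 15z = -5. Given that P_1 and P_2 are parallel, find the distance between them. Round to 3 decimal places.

0.051

Rescale P_2 by 1/(-3): 3x - 3y + 5z = 5/3. Then distance = |2 − (5/3)| / √43 ≈ 0.051.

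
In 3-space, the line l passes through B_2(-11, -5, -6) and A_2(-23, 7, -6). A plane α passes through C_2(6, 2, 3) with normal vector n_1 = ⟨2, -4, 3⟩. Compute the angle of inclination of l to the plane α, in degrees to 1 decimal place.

52.0

A direction vector for l is A_2 − B_2 = (-12, 12, 0).
α: n_1·r = n_1·C_2 gives 2x - 4y + 3z = 13.
sin θ = |n·v| / (|n||v|) = |-72| / (√29 · √288) = 0.78784.
θ ≈ 52.0°.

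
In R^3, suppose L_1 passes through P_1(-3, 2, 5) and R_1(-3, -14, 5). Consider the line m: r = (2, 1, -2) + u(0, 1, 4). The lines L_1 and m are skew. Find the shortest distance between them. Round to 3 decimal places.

5.000

A direction vector for L_1 is R_1 − P_1 = (0, -16, 0).
Common perpendicular direction n = (0, -16, 0) × (0, 1, 4) = (-64, 0, 0).
With w = (2, 1, -2) − (-3, 2, 5) = (5, -1, -7), w · n = -320.
Distance = |w · n| / |n| = |-320| / √4096 ≈ 5.000.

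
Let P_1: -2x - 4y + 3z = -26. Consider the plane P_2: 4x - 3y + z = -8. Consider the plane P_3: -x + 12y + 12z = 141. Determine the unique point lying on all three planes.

(3, 8, 4)

Solving the 3×3 linear system -2x - 4y + 3z = -26, 4x - 3y + z = -8, -x + 12y + 12z = 141 (e.g. by elimination or Cramer's rule, determinant = 427) gives (3, 8, 4).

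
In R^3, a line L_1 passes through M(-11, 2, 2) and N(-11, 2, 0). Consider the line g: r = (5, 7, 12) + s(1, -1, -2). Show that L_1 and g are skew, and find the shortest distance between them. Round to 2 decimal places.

14.85

A direction vector for L_1 is N − M = (0, 0, -2).
Common perpendicular direction n = (0, 0, -2) × (1, -1, -2) = (-2, -2, 0).
With w = (5, 7, 12) − (-11, 2, 2) = (16, 5, 10), w · n = -42.
Since n ≠ 0 the lines are not parallel, and w · n = -42 ≠ 0 so they do not intersect; hence they are skew.
Distance = |w · n| / |n| = |-42| / √8 ≈ 14.85.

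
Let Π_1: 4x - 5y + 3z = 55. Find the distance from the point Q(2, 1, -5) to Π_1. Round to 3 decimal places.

n·Q − d = (4)·(2) + (-5)·(1) + (3)·(-5) − 55 = -67; |n| = √50.
Distance = |-67| / √50 = 67/√50 ≈ 9.475.

9.475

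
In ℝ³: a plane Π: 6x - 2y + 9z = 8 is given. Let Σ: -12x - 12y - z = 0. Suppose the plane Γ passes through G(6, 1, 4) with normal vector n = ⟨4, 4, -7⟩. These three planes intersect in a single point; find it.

Γ: n·r = n·G gives 4x + 4y - 7z = 0.
Solving the 3×3 linear system 6x - 2y + 9z = 8, -12x - 12y - z = 0, 4x + 4y - 7z = 0 (e.g. by elimination or Cramer's rule, determinant = 704) gives (1, -1, 0).

(1, -1, 0)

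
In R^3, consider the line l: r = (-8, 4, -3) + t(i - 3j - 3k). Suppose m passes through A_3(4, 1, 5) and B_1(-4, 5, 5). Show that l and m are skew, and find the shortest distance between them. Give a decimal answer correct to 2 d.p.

A direction vector for m is B_1 − A_3 = (-8, 4, 0).
Common perpendicular direction n = (1, -3, -3) × (-8, 4, 0) = (12, 24, -20).
With w = (4, 1, 5) − (-8, 4, -3) = (12, -3, 8), w · n = -88.
Since n ≠ 0 the lines are not parallel, and w · n = -88 ≠ 0 so they do not intersect; hence they are skew.
Distance = |w · n| / |n| = |-88| / √1120 ≈ 2.63.

2.63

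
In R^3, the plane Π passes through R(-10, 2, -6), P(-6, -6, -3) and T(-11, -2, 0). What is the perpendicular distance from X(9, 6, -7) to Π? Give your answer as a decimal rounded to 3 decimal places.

RP = (4, -8, 3), RT = (-1, -4, 6); a normal to Π is RP × RT = (-36, -27, -24).
Using R: Π has equation -36x - 27y - 24z = 450.
n·X − d = (-36)·(9) + (-27)·(6) + (-24)·(-7) − 450 = -768; |n| = √2601.
Distance = |-768| / √2601 = 768/√2601 ≈ 15.059.

15.059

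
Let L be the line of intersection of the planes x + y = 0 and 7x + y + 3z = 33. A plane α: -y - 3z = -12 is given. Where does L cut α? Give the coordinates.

(3, -3, 5)

Direction of L: (1, 1, 0) × (7, 1, 3) = (3, -3, -6).
A point on L: solving the two plane equations with x = 7 gives (7, -7, -3).
Substitute r = (7, -7, -3) + t(3, -3, -6) into the plane: 16 + 21t = -12, so t = -4/3.
Intersection: (7, -7, -3) + (-4/3)·(3, -3, -6) = (3, -3, 5).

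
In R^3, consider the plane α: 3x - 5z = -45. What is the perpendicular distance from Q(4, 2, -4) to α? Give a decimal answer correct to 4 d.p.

13.2054

n·Q − d = (3)·(4) + (0)·(2) + (-5)·(-4) − (-45) = 77; |n| = √34.
Distance = |77| / √34 = 77/√34 ≈ 13.2054.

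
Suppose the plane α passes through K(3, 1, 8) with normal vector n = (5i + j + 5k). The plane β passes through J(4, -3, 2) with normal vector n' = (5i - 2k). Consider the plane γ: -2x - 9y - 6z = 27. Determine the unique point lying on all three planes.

(6, -9, 7)

α: n·r = n·K gives 5x + y + 5z = 56.
β: n'·r = n'·J gives 5x - 2z = 16.
Solving the 3×3 linear system 5x + y + 5z = 56, 5x - 2z = 16, -2x - 9y - 6z = 27 (e.g. by elimination or Cramer's rule, determinant = -281) gives (6, -9, 7).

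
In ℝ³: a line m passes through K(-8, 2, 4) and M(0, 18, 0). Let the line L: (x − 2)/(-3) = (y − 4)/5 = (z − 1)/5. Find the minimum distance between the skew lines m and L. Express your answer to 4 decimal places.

A direction vector for m is M − K = (8, 16, -4).
L has direction (-3, 5, 5) through (2, 4, 1).
Common perpendicular direction n = (8, 16, -4) × (-3, 5, 5) = (100, -28, 88).
With w = (2, 4, 1) − (-8, 2, 4) = (10, 2, -3), w · n = 680.
Distance = |w · n| / |n| = |680| / √18528 ≈ 4.9957.

4.9957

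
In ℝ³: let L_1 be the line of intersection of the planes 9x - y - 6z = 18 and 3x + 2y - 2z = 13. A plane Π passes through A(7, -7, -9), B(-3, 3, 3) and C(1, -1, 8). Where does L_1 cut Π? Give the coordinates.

Direction of L_1: (9, -1, -6) × (3, 2, -2) = (14, 0, 21).
A point on L_1: solving the two plane equations with x = 5 gives (5, 3, 4).
AB = (-10, 10, 12), AC = (-6, 6, 17); a normal to Π is AB × AC = (98, 98, 0).
Using A: Π has equation 98x + 98y = 0.
Substitute r = (5, 3, 4) + t(14, 0, 21) into the plane: 784 + 1372t = 0, so t = -4/7.
Intersection: (5, 3, 4) + (-4/7)·(14, 0, 21) = (-3, 3, -8).

(-3, 3, -8)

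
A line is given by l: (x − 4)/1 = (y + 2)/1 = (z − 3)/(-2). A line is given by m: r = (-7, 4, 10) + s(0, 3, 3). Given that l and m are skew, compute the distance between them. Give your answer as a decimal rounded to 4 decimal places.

9.6484

l has direction (1, 1, -2) through (4, -2, 3).
Common perpendicular direction n = (1, 1, -2) × (0, 3, 3) = (9, -3, 3).
With w = (-7, 4, 10) − (4, -2, 3) = (-11, 6, 7), w · n = -96.
Distance = |w · n| / |n| = |-96| / √99 ≈ 9.6484.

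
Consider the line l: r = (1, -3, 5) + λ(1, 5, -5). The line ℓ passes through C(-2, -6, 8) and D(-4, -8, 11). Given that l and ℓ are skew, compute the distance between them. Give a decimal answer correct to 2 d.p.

A direction vector for ℓ is D − C = (-2, -2, 3).
Common perpendicular direction n = (1, 5, -5) × (-2, -2, 3) = (5, 7, 8).
With w = (-2, -6, 8) − (1, -3, 5) = (-3, -3, 3), w · n = -12.
Distance = |w · n| / |n| = |-12| / √138 ≈ 1.02.

1.02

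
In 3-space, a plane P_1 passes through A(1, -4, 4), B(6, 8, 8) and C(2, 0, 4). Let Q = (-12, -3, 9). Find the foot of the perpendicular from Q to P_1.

(0, -6, 3)

AB = (5, 12, 4), AC = (1, 4, 0); a normal to P_1 is AB × AC = (-16, 4, 8).
Using A: P_1 has equation -16x + 4y + 8z = 0.
Foot = Q − λn with λ = (n·Q − d)/|n|² = (252 − 0)/336 = 3/4.
Foot = (-12, -3, 9) − (3/4)·(-16, 4, 8) = (0, -6, 3).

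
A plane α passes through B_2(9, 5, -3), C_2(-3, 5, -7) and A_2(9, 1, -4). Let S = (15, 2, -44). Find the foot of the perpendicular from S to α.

B_2C_2 = (-12, 0, -4), B_2A_2 = (0, -4, -1); a normal to α is B_2C_2 × B_2A_2 = (-16, -12, 48).
Using B_2: α has equation -16x - 12y + 48z = -348.
Foot = S − λn with λ = (n·S − d)/|n|² = (-2376 − (-348))/2704 = -3/4.
Foot = (15, 2, -44) − (-3/4)·(-16, -12, 48) = (3, -7, -8).

(3, -7, -8)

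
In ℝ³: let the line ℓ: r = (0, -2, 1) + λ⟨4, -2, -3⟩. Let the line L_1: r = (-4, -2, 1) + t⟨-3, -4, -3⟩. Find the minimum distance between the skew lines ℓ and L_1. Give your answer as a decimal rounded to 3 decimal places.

0.774

Common perpendicular direction n = (4, -2, -3) × (-3, -4, -3) = (-6, 21, -22).
With w = (-4, -2, 1) − (0, -2, 1) = (-4, 0, 0), w · n = 24.
Distance = |w · n| / |n| = |24| / √961 ≈ 0.774.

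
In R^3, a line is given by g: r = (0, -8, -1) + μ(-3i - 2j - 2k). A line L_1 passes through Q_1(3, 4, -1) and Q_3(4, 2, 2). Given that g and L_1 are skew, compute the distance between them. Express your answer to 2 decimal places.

A direction vector for L_1 is Q_3 − Q_1 = (1, -2, 3).
Common perpendicular direction n = (-3, -2, -2) × (1, -2, 3) = (-10, 7, 8).
With w = (3, 4, -1) − (0, -8, -1) = (3, 12, 0), w · n = 54.
Distance = |w · n| / |n| = |54| / √213 ≈ 3.70.

3.70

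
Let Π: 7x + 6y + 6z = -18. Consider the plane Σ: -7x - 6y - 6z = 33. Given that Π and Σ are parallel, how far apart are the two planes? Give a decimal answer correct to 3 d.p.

1.364

Rescale Σ by 1/(-1): 7x + 6y + 6z = -33. Then distance = |-18 − (-33)| / √121 ≈ 1.364.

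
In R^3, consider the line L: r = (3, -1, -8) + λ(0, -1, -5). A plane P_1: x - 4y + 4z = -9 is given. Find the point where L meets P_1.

(3, 0, -3)

Substitute r = (3, -1, -8) + t(0, -1, -5) into the plane: -25 + (-16)t = -9, so t = -1.
Intersection: (3, -1, -8) + (-1)·(0, -1, -5) = (3, 0, -3).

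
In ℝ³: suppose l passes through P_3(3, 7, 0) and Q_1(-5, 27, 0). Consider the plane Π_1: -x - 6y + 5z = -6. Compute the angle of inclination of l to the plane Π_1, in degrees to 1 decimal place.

41.3

A direction vector for l is Q_1 − P_3 = (-8, 20, 0).
sin θ = |n·v| / (|n||v|) = |-112| / (√62 · √464) = 0.66033.
θ ≈ 41.3°.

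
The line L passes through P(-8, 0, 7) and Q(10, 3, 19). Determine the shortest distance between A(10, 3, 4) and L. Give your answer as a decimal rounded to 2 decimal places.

12.53

A direction vector for L is Q − P = (18, 3, 12).
Taking (-8, 0, 7) on L with direction v = (18, 3, 12): w = A − (-8, 0, 7) = (18, 3, -3), and w × v = (45, -270, 0).
Distance = |w × v| / |v| = √74925 / √477 ≈ 12.53.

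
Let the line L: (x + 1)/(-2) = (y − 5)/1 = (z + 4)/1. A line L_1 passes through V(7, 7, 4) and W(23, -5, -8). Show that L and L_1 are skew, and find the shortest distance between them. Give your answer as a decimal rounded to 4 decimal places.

L has direction (-2, 1, 1) through (-1, 5, -4).
A direction vector for L_1 is W − V = (16, -12, -12).
Common perpendicular direction n = (-2, 1, 1) × (16, -12, -12) = (0, -8, 8).
With w = (7, 7, 4) − (-1, 5, -4) = (8, 2, 8), w · n = 48.
Since n ≠ 0 the lines are not parallel, and w · n = 48 ≠ 0 so they do not intersect; hence they are skew.
Distance = |w · n| / |n| = |48| / √128 ≈ 4.2426.

4.2426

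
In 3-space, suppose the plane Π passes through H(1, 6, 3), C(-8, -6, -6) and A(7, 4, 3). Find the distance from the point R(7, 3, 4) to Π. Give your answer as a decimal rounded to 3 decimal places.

1.352

HC = (-9, -12, -9), HA = (6, -2, 0); a normal to Π is HC × HA = (-18, -54, 90).
Using H: Π has equation -18x - 54y + 90z = -72.
n·R − d = (-18)·(7) + (-54)·(3) + (90)·(4) − (-72) = 144; |n| = √11340.
Distance = |144| / √11340 = 144/√11340 ≈ 1.352.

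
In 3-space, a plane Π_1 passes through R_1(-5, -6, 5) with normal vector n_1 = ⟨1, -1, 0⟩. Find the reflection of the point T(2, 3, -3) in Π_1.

Π_1: n_1·r = n_1·R_1 gives x - y = 1.
λ = (n·T − d)/|n|² = (-1 − 1)/2 = -1.
Reflection = T − 2λn = (2, 3, -3) − (-2)·(1, -1, 0) = (4, 1, -3).

(4, 1, -3)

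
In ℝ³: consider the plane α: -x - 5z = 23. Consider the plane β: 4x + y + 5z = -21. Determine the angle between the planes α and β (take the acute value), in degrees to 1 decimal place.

28.6

cos θ = |n₁·n₂| / (|n₁||n₂|) = |-29| / (√26 · √42).
θ = arccos(0.87758) ≈ 28.6°.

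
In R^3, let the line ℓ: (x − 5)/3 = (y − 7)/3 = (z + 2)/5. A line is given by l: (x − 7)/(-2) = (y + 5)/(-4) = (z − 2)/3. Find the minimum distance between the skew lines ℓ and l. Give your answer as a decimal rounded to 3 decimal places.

ℓ has direction (3, 3, 5) through (5, 7, -2).
l has direction (-2, -4, 3) through (7, -5, 2).
Common perpendicular direction n = (3, 3, 5) × (-2, -4, 3) = (29, -19, -6).
With w = (7, -5, 2) − (5, 7, -2) = (2, -12, 4), w · n = 262.
Distance = |w · n| / |n| = |262| / √1238 ≈ 7.446.

7.446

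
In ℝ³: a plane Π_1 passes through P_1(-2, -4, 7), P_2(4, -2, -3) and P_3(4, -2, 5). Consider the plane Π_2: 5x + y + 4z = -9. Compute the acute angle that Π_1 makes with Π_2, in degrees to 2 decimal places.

P_1P_2 = (6, 2, -10), P_1P_3 = (6, 2, -2); a normal to Π_1 is P_1P_2 × P_1P_3 = (16, -48, 0).
Using P_1: Π_1 has equation 16x - 48y = 160.
cos θ = |n₁·n₂| / (|n₁||n₂|) = |32| / (√2560 · √42).
θ = arccos(0.09759) ≈ 84.40°.

84.40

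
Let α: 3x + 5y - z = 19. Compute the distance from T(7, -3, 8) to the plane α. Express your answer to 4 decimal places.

n·T − d = (3)·(7) + (5)·(-3) + (-1)·(8) − 19 = -21; |n| = √35.
Distance = |-21| / √35 = 21/√35 ≈ 3.5496.

3.5496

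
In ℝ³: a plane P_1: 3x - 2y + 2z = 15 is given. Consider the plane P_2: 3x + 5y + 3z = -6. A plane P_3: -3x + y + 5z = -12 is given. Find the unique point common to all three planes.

Solving the 3×3 linear system 3x - 2y + 2z = 15, 3x + 5y + 3z = -6, -3x + y + 5z = -12 (e.g. by elimination or Cramer's rule, determinant = 150) gives (3, -3, 0).

(3, -3, 0)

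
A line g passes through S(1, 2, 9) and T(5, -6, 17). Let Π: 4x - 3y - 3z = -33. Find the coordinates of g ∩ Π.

A direction vector for g is T − S = (4, -8, 8).
Substitute r = (1, 2, 9) + t(4, -8, 8) into the plane: -29 + 16t = -33, so t = -1/4.
Intersection: (1, 2, 9) + (-1/4)·(4, -8, 8) = (0, 4, 7).

(0, 4, 7)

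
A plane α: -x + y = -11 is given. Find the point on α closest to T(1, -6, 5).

Foot = T − λn with λ = (n·T − d)/|n|² = (-7 − (-11))/2 = 2.
Foot = (1, -6, 5) − 2·(-1, 1, 0) = (3, -8, 5).

(3, -8, 5)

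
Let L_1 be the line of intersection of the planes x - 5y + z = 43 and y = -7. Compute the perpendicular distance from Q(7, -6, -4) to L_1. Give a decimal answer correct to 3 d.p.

3.674

Direction of L_1: (1, -5, 1) × (0, 1, 0) = (-1, 0, 1).
A point on L_1: solving the two plane equations with x = 8 gives (8, -7, 0).
Taking (8, -7, 0) on L_1 with direction v = (-1, 0, 1): w = Q − (8, -7, 0) = (-1, 1, -4), and w × v = (1, 5, 1).
Distance = |w × v| / |v| = √27 / √2 ≈ 3.674.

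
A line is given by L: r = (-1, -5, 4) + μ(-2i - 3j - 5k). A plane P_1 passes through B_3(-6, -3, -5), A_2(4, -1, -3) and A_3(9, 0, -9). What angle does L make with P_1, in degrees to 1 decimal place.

24.4

B_3A_2 = (10, 2, 2), B_3A_3 = (15, 3, -4); a normal to P_1 is B_3A_2 × B_3A_3 = (-14, 70, 0).
Using B_3: P_1 has equation -14x + 70y = -126.
sin θ = |n·v| / (|n||v|) = |-182| / (√5096 · √38) = 0.41359.
θ ≈ 24.4°.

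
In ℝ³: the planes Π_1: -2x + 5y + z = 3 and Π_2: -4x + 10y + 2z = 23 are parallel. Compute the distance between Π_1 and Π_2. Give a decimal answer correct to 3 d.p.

1.552

Rescale Π_2 by 1/2: -2x + 5y + z = 23/2. Then distance = |3 − (23/2)| / √30 ≈ 1.552.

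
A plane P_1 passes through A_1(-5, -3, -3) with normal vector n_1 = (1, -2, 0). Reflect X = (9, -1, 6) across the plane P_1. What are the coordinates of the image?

P_1: n_1·r = n_1·A_1 gives x - 2y = 1.
λ = (n·X − d)/|n|² = (11 − 1)/5 = 2.
Reflection = X − 2λn = (9, -1, 6) − 4·(1, -2, 0) = (5, 7, 6).

(5, 7, 6)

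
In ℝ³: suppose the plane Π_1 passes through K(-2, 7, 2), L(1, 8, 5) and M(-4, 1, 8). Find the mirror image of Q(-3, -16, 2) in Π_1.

KL = (3, 1, 3), KM = (-2, -6, 6); a normal to Π_1 is KL × KM = (24, -24, -16).
Using K: Π_1 has equation 24x - 24y - 16z = -248.
λ = (n·Q − d)/|n|² = (280 − (-248))/1408 = 3/8.
Reflection = Q − 2λn = (-3, -16, 2) − (3/4)·(24, -24, -16) = (-21, 2, 14).

(-21, 2, 14)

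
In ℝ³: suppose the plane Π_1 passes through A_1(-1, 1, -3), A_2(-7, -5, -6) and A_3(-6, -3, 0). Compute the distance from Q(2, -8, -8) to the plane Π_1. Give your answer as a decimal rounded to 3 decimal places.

A_1A_2 = (-6, -6, -3), A_1A_3 = (-5, -4, 3); a normal to Π_1 is A_1A_2 × A_1A_3 = (-30, 33, -6).
Using A_1: Π_1 has equation -30x + 33y - 6z = 81.
n·Q − d = (-30)·(2) + (33)·(-8) + (-6)·(-8) − 81 = -357; |n| = √2025.
Distance = |-357| / √2025 = 357/√2025 ≈ 7.933.

7.933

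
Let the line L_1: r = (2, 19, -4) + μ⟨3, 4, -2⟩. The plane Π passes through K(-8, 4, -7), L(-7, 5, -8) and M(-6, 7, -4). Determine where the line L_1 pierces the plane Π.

(-7, 7, 2)

KL = (1, 1, -1), KM = (2, 3, 3); a normal to Π is KL × KM = (6, -5, 1).
Using K: Π has equation 6x - 5y + z = -75.
Substitute r = (2, 19, -4) + t(3, 4, -2) into the plane: -87 + (-4)t = -75, so t = -3.
Intersection: (2, 19, -4) + (-3)·(3, 4, -2) = (-7, 7, 2).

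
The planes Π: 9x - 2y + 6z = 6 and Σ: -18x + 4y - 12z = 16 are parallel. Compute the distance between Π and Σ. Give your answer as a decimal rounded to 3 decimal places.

Rescale Σ by 1/(-2): 9x - 2y + 6z = -8. Then distance = |6 − (-8)| / √121 ≈ 1.273.

1.273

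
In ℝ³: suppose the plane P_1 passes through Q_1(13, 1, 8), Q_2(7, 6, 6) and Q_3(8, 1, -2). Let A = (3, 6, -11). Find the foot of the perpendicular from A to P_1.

Q_1Q_2 = (-6, 5, -2), Q_1Q_3 = (-5, 0, -10); a normal to P_1 is Q_1Q_2 × Q_1Q_3 = (-50, -50, 25).
Using Q_1: P_1 has equation -50x - 50y + 25z = -500.
Foot = A − λn with λ = (n·A − d)/|n|² = (-725 − (-500))/5625 = -1/25.
Foot = (3, 6, -11) − (-1/25)·(-50, -50, 25) = (1, 4, -10).

(1, 4, -10)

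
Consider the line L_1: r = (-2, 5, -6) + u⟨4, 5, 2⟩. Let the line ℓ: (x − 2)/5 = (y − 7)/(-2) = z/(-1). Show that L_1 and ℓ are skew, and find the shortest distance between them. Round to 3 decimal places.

ℓ has direction (5, -2, -1) through (2, 7, 0).
Common perpendicular direction n = (4, 5, 2) × (5, -2, -1) = (-1, 14, -33).
With w = (2, 7, 0) − (-2, 5, -6) = (4, 2, 6), w · n = -174.
Since n ≠ 0 the lines are not parallel, and w · n = -174 ≠ 0 so they do not intersect; hence they are skew.
Distance = |w · n| / |n| = |-174| / √1286 ≈ 4.852.

4.852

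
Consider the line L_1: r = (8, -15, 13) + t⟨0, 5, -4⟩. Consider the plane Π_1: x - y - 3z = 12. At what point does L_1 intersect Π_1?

(8, 5, -3)

Substitute r = (8, -15, 13) + t(0, 5, -4) into the plane: -16 + 7t = 12, so t = 4.
Intersection: (8, -15, 13) + 4·(0, 5, -4) = (8, 5, -3).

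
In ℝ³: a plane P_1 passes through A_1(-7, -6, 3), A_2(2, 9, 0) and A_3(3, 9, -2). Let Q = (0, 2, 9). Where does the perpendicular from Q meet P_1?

A_1A_2 = (9, 15, -3), A_1A_3 = (10, 15, -5); a normal to P_1 is A_1A_2 × A_1A_3 = (-30, 15, -15).
Using A_1: P_1 has equation -30x + 15y - 15z = 75.
Foot = Q − λn with λ = (n·Q − d)/|n|² = (-105 − 75)/1350 = -2/15.
Foot = (0, 2, 9) − (-2/15)·(-30, 15, -15) = (-4, 4, 7).

(-4, 4, 7)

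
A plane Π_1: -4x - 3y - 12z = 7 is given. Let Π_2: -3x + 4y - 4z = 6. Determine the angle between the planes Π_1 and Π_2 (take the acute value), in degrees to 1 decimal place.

54.8

cos θ = |n₁·n₂| / (|n₁||n₂|) = |48| / (√169 · √41).
θ = arccos(0.57664) ≈ 54.8°.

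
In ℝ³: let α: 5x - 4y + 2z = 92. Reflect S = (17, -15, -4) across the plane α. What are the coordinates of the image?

λ = (n·S − d)/|n|² = (137 − 92)/45 = 1.
Reflection = S − 2λn = (17, -15, -4) − 2·(5, -4, 2) = (7, -7, -8).

(7, -7, -8)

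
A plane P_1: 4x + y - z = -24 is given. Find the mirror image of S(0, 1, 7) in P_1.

λ = (n·S − d)/|n|² = (-6 − (-24))/18 = 1.
Reflection = S − 2λn = (0, 1, 7) − 2·(4, 1, -1) = (-8, -1, 9).

(-8, -1, 9)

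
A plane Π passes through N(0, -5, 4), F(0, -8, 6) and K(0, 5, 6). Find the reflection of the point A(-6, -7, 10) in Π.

NF = (0, -3, 2), NK = (0, 10, 2); a normal to Π is NF × NK = (-26, 0, 0).
Using N: Π has equation -26x = 0.
λ = (n·A − d)/|n|² = (156 − 0)/676 = 3/13.
Reflection = A − 2λn = (-6, -7, 10) − (6/13)·(-26, 0, 0) = (6, -7, 10).

(6, -7, 10)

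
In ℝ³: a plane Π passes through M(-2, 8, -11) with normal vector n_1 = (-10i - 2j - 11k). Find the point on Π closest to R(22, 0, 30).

Π: n_1·r = n_1·M gives -10x - 2y - 11z = 125.
Foot = R − λn with λ = (n·R − d)/|n|² = (-550 − 125)/225 = -3.
Foot = (22, 0, 30) − (-3)·(-10, -2, -11) = (-8, -6, -3).

(-8, -6, -3)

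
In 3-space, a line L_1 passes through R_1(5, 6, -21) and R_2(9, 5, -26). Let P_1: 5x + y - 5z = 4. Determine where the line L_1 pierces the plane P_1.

A direction vector for L_1 is R_2 − R_1 = (4, -1, -5).
Substitute r = (5, 6, -21) + t(4, -1, -5) into the plane: 136 + 44t = 4, so t = -3.
Intersection: (5, 6, -21) + (-3)·(4, -1, -5) = (-7, 9, -6).

(-7, 9, -6)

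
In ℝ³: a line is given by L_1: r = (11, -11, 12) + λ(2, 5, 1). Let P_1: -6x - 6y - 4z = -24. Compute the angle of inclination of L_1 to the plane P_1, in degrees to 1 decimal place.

63.5

sin θ = |n·v| / (|n||v|) = |-46| / (√88 · √30) = 0.89527.
θ ≈ 63.5°.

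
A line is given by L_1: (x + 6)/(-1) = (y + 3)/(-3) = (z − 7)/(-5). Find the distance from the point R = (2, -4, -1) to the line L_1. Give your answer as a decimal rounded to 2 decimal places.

L_1 has direction (-1, -3, -5) through (-6, -3, 7).
Taking (-6, -3, 7) on L_1 with direction v = (-1, -3, -5): w = R − (-6, -3, 7) = (8, -1, -8), and w × v = (-19, 48, -25).
Distance = |w × v| / |v| = √3290 / √35 ≈ 9.70.

9.70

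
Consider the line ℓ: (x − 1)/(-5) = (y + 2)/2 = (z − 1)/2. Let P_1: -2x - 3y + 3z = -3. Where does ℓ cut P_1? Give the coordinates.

(6, -4, -1)

ℓ has direction (-5, 2, 2) through (1, -2, 1).
Substitute r = (1, -2, 1) + t(-5, 2, 2) into the plane: 7 + 10t = -3, so t = -1.
Intersection: (1, -2, 1) + (-1)·(-5, 2, 2) = (6, -4, -1).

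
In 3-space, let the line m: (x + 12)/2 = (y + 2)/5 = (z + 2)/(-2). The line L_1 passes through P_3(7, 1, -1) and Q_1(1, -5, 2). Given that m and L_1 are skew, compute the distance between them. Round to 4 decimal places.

4.8414

m has direction (2, 5, -2) through (-12, -2, -2).
A direction vector for L_1 is Q_1 − P_3 = (-6, -6, 3).
Common perpendicular direction n = (2, 5, -2) × (-6, -6, 3) = (3, 6, 18).
With w = (7, 1, -1) − (-12, -2, -2) = (19, 3, 1), w · n = 93.
Distance = |w · n| / |n| = |93| / √369 ≈ 4.8414.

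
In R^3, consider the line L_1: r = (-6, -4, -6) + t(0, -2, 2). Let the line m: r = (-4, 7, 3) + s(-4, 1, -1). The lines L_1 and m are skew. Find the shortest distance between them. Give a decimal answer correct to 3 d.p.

Common perpendicular direction n = (0, -2, 2) × (-4, 1, -1) = (0, -8, -8).
With w = (-4, 7, 3) − (-6, -4, -6) = (2, 11, 9), w · n = -160.
Distance = |w · n| / |n| = |-160| / √128 ≈ 14.142.

14.142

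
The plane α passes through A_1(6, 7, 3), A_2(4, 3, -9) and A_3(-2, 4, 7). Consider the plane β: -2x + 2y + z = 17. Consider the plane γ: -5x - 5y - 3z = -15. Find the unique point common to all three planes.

A_1A_2 = (-2, -4, -12), A_1A_3 = (-8, -3, 4); a normal to α is A_1A_2 × A_1A_3 = (-52, 104, -26).
Using A_1: α has equation -52x + 104y - 26z = 338.
Solving the 3×3 linear system -52x + 104y - 26z = 338, -2x + 2y + z = 17, -5x - 5y - 3z = -15 (e.g. by elimination or Cramer's rule, determinant = -1612) gives (-3, 3, 5).

(-3, 3, 5)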